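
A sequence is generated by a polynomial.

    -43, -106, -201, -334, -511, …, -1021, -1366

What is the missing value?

Using the first 5 terms:
Δ: -63, -95, -133, -177
Δ²: -32, -38, -44
Δ³: -6, -6
Constant third difference = -6.
Extend forward: -44 − 6 = -50;  -177 − 50 = -227;  -511 − 227 = -738

-738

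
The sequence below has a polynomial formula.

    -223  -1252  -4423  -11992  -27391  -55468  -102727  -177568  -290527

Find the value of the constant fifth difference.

-240

D1: -1029, -3171, -7569, -15399, -28077, -47259, -74841, -112959
D2: -2142, -4398, -7830, -12678, -19182, -27582, -38118
D3: -2256, -3432, -4848, -6504, -8400, -10536
D4: -1176, -1416, -1656, -1896, -2136
D5: -240, -240, -240, -240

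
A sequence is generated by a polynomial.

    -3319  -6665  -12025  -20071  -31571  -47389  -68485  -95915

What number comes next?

D1: -3346, -5360, -8046, -11500, -15818, -21096, -27430
D2: -2014, -2686, -3454, -4318, -5278, -6334
D3: -672, -768, -864, -960, -1056
D4: -96, -96, -96, -96
Constant fourth difference = -96, so extend:
-1056 − 96 = -1152;  -6334 − 1152 = -7486;  -27430 − 7486 = -34916;  -95915 − 34916 = -130831

-130831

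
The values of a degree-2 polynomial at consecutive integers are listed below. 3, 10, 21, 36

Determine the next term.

55

Δ: 7, 11, 15
Δ²: 4, 4
Constant second difference = 4, so extend:
15 + 4 = 19;  36 + 19 = 55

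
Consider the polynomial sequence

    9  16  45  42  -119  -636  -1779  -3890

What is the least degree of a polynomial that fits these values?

4

7, 29, -3, -161, -517, -1143, -2111
22, -32, -158, -356, -626, -968
-54, -126, -198, -270, -342
-72, -72, -72, -72
The fourth differences are constant, so the polynomial has degree 4.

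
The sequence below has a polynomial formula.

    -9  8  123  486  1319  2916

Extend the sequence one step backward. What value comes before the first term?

17, 115, 363, 833, 1597
98, 248, 470, 764
150, 222, 294
72, 72
The fourth differences are constant at 72.
Work back: 150 − 72 = 78;  98 − 78 = 20;  17 − 20 = -3;  -9 + 3 = -6

-6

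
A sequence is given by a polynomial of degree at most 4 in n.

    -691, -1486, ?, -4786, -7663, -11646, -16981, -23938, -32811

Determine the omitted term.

Using the last 6 terms:
D1: -2877, -3983, -5335, -6957, -8873
D2: -1106, -1352, -1622, -1916
D3: -246, -270, -294
D4: -24, -24
Constant fourth difference = -24.
Extend backward: -246 + 24 = -222;  -1106 + 222 = -884;  -2877 + 884 = -1993;  -4786 + 1993 = -2793

-2793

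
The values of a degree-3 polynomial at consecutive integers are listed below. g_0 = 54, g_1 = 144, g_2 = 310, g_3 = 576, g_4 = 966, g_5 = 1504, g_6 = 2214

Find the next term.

3120

D1: 90, 166, 266, 390, 538, 710
D2: 76, 100, 124, 148, 172
D3: 24, 24, 24, 24
Constant third difference = 24, so extend:
172 + 24 = 196;  710 + 196 = 906;  2214 + 906 = 3120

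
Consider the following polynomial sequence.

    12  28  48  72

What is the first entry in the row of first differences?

First differences: 16, 20, 24
Second differences: 4, 4

16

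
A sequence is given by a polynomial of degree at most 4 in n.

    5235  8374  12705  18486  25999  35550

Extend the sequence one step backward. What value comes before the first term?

3139  4331  5781  7513  9551
1192  1450  1732  2038
258  282  306
24  24
The fourth differences are constant at 24.
Work back: 258 − 24 = 234;  1192 − 234 = 958;  3139 − 958 = 2181;  5235 − 2181 = 3054

3054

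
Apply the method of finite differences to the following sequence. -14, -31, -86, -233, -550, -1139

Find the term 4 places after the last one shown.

-9095

First differences: -17, -55, -147, -317, -589
Second differences: -38, -92, -170, -272
Third differences: -54, -78, -102
Fourth differences: -24, -24
Fourth differences constant at -24.
-102 − 24 = -126;  -272 − 126 = -398;  -589 − 398 = -987;  -1139 − 987 = -2126
-126 − 24 = -150;  -398 − 150 = -548;  -987 − 548 = -1535;  -2126 − 1535 = -3661
-150 − 24 = -174;  -548 − 174 = -722;  -1535 − 722 = -2257;  -3661 − 2257 = -5918
-174 − 24 = -198;  -722 − 198 = -920;  -2257 − 920 = -3177;  -5918 − 3177 = -9095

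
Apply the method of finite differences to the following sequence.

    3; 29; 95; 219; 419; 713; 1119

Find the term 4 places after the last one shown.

Δ: 26  66  124  200  294  406
Δ²: 40  58  76  94  112
Δ³: 18  18  18  18
Third differences constant at 18.
112 + 18 = 130;  406 + 130 = 536;  1119 + 536 = 1655
130 + 18 = 148;  536 + 148 = 684;  1655 + 684 = 2339
148 + 18 = 166;  684 + 166 = 850;  2339 + 850 = 3189
166 + 18 = 184;  850 + 184 = 1034;  3189 + 1034 = 4223

4223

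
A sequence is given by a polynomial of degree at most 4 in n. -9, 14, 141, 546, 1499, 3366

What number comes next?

6609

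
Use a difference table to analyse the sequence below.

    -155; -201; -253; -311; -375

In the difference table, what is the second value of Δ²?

First differences: -46, -52, -58, -64
Second differences: -6, -6, -6

-6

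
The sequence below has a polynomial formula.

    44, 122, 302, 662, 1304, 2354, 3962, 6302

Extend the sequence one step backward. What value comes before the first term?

14

First differences: 78  180  360  642  1050  1608  2340
Second differences: 102  180  282  408  558  732
Third differences: 78  102  126  150  174
Fourth differences: 24  24  24  24
The fourth differences are constant at 24.
Work back: 78 − 24 = 54;  102 − 54 = 48;  78 − 48 = 30;  44 − 30 = 14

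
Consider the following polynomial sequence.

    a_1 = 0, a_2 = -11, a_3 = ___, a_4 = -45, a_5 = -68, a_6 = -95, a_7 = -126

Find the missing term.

-26

Using the last 4 terms:
Δ: -23  -27  -31
Δ²: -4  -4
Constant second difference = -4.
Extend backward: -23 + 4 = -19;  -45 + 19 = -26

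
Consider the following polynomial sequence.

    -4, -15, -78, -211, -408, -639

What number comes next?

-850

-11, -63, -133, -197, -231
-52, -70, -64, -34
-18, 6, 30
24, 24
Constant fourth difference = 24, so extend:
30 + 24 = 54;  -34 + 54 = 20;  -231 + 20 = -211;  -639 − 211 = -850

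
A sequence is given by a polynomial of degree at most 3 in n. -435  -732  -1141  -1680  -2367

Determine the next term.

-3220

First differences: -297, -409, -539, -687
Second differences: -112, -130, -148
Third differences: -18, -18
The third differences are constant (-18).
-148 − 18 = -166;  -687 − 166 = -853;  -2367 − 853 = -3220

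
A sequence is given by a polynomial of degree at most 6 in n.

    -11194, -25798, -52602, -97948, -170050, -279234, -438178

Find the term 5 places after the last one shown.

-2617908

Δ: -14604, -26804, -45346, -72102, -109184, -158944
Δ²: -12200, -18542, -26756, -37082, -49760
Δ³: -6342, -8214, -10326, -12678
Δ⁴: -1872, -2112, -2352
Δ⁵: -240, -240
Fifth differences constant at -240.
-2352 − 240 = -2592;  -12678 − 2592 = -15270;  -49760 − 15270 = -65030;  -158944 − 65030 = -223974;  -438178 − 223974 = -662152
-2592 − 240 = -2832;  -15270 − 2832 = -18102;  -65030 − 18102 = -83132;  -223974 − 83132 = -307106;  -662152 − 307106 = -969258
-2832 − 240 = -3072;  -18102 − 3072 = -21174;  -83132 − 21174 = -104306;  -307106 − 104306 = -411412;  -969258 − 411412 = -1380670
-3072 − 240 = -3312;  -21174 − 3312 = -24486;  -104306 − 24486 = -128792;  -411412 − 128792 = -540204;  -1380670 − 540204 = -1920874
-3312 − 240 = -3552;  -24486 − 3552 = -28038;  -128792 − 28038 = -156830;  -540204 − 156830 = -697034;  -1920874 − 697034 = -2617908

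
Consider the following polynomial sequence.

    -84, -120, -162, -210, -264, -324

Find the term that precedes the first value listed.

-54

First differences: -36, -42, -48, -54, -60
Second differences: -6, -6, -6, -6
The second differences are constant at -6.
Work back: -36 + 6 = -30;  -84 + 30 = -54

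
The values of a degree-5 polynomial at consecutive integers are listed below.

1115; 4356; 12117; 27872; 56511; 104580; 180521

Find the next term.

294912

Δ: 3241  7761  15755  28639  48069  75941
Δ²: 4520  7994  12884  19430  27872
Δ³: 3474  4890  6546  8442
Δ⁴: 1416  1656  1896
Δ⁵: 240  240
The fifth differences are constant (240).
1896 + 240 = 2136;  8442 + 2136 = 10578;  27872 + 10578 = 38450;  75941 + 38450 = 114391;  180521 + 114391 = 294912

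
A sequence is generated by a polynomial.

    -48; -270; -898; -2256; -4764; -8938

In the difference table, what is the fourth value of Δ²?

-1666

First differences: -222, -628, -1358, -2508, -4174
Second differences: -406, -730, -1150, -1666
Third differences: -324, -420, -516
Fourth differences: -96, -96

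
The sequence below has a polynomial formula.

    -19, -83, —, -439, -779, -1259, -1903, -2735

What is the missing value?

Using the last 5 terms:
-340  -480  -644  -832
-140  -164  -188
-24  -24
Constant third difference = -24.
Extend backward: -140 + 24 = -116;  -340 + 116 = -224;  -439 + 224 = -215

-215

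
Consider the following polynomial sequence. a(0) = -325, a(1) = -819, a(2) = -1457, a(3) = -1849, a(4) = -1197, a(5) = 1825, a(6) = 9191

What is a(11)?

D1: -494, -638, -392, 652, 3022, 7366
D2: -144, 246, 1044, 2370, 4344
D3: 390, 798, 1326, 1974
D4: 408, 528, 648
D5: 120, 120
Fifth differences constant at 120.
648 + 120 = 768;  1974 + 768 = 2742;  4344 + 2742 = 7086;  7366 + 7086 = 14452;  9191 + 14452 = 23643
768 + 120 = 888;  2742 + 888 = 3630;  7086 + 3630 = 10716;  14452 + 10716 = 25168;  23643 + 25168 = 48811
888 + 120 = 1008;  3630 + 1008 = 4638;  10716 + 4638 = 15354;  25168 + 15354 = 40522;  48811 + 40522 = 89333
1008 + 120 = 1128;  4638 + 1128 = 5766;  15354 + 5766 = 21120;  40522 + 21120 = 61642;  89333 + 61642 = 150975
1128 + 120 = 1248;  5766 + 1248 = 7014;  21120 + 7014 = 28134;  61642 + 28134 = 89776;  150975 + 89776 = 240751

240751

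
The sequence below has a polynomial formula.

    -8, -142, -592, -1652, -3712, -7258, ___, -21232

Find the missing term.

-12872

Using the first 6 terms:
-134, -450, -1060, -2060, -3546
-316, -610, -1000, -1486
-294, -390, -486
-96, -96
Constant fourth difference = -96.
Extend forward: -486 − 96 = -582;  -1486 − 582 = -2068;  -3546 − 2068 = -5614;  -7258 − 5614 = -12872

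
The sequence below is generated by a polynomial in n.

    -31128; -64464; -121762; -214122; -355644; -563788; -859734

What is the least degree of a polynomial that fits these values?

Δ: -33336, -57298, -92360, -141522, -208144, -295946
Δ²: -23962, -35062, -49162, -66622, -87802
Δ³: -11100, -14100, -17460, -21180
Δ⁴: -3000, -3360, -3720
Δ⁵: -360, -360
The fifth differences are constant, so the polynomial has degree 5.

5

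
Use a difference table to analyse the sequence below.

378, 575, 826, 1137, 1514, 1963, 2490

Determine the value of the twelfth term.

197 , 251 , 311 , 377 , 449 , 527
54 , 60 , 66 , 72 , 78
6 , 6 , 6 , 6
The third differences are constant (6).
78 + 6 = 84;  527 + 84 = 611;  2490 + 611 = 3101
84 + 6 = 90;  611 + 90 = 701;  3101 + 701 = 3802
90 + 6 = 96;  701 + 96 = 797;  3802 + 797 = 4599
96 + 6 = 102;  797 + 102 = 899;  4599 + 899 = 5498
102 + 6 = 108;  899 + 108 = 1007;  5498 + 1007 = 6505

6505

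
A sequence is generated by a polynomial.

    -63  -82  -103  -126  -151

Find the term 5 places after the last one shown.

Δ: -19, -21, -23, -25
Δ²: -2, -2, -2
Constant second difference = -2, so extend:
-25 − 2 = -27;  -151 − 27 = -178
-27 − 2 = -29;  -178 − 29 = -207
-29 − 2 = -31;  -207 − 31 = -238
-31 − 2 = -33;  -238 − 33 = -271
-33 − 2 = -35;  -271 − 35 = -306

-306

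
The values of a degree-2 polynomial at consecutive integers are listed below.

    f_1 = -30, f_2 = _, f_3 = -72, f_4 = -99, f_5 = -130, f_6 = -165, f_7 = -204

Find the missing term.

Using the last 5 terms:
D1: -27  -31  -35  -39
D2: -4  -4  -4
Constant second difference = -4.
Extend backward: -27 + 4 = -23;  -72 + 23 = -49

-49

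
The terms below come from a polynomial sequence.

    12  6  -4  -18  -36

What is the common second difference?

First differences: -6, -10, -14, -18
Second differences: -4, -4, -4

-4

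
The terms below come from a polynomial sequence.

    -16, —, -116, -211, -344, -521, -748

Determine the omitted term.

-53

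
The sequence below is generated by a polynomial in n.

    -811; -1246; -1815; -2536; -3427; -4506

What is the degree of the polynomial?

-435, -569, -721, -891, -1079
-134, -152, -170, -188
-18, -18, -18
The third differences are constant, so the polynomial has degree 3.

3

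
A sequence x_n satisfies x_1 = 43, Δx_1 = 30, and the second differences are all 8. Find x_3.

111

Build the table forward from the leading diagonal:
Second differences: 8  8  8
First differences: 30  38  46
x: 43  73  111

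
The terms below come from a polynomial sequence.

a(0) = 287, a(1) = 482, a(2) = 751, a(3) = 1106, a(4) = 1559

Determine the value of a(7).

3626

Δ: 195  269  355  453
Δ²: 74  86  98
Δ³: 12  12
Third differences constant at 12.
98 + 12 = 110;  453 + 110 = 563;  1559 + 563 = 2122
110 + 12 = 122;  563 + 122 = 685;  2122 + 685 = 2807
122 + 12 = 134;  685 + 134 = 819;  2807 + 819 = 3626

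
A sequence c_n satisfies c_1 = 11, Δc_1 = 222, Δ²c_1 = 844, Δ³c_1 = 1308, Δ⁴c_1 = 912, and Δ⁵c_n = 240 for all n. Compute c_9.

175947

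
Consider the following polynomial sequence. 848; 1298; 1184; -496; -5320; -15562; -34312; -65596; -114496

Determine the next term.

D1: 450  -114  -1680  -4824  -10242  -18750  -31284  -48900
D2: -564  -1566  -3144  -5418  -8508  -12534  -17616
D3: -1002  -1578  -2274  -3090  -4026  -5082
D4: -576  -696  -816  -936  -1056
D5: -120  -120  -120  -120
Constant fifth difference = -120, so extend:
-1056 − 120 = -1176;  -5082 − 1176 = -6258;  -17616 − 6258 = -23874;  -48900 − 23874 = -72774;  -114496 − 72774 = -187270

-187270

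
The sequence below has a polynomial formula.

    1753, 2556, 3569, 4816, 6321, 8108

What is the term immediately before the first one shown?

1136

First differences: 803  1013  1247  1505  1787
Second differences: 210  234  258  282
Third differences: 24  24  24
The third differences are constant at 24.
Work back: 210 − 24 = 186;  803 − 186 = 617;  1753 − 617 = 1136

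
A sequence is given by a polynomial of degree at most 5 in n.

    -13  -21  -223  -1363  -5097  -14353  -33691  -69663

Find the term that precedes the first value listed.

-8  -202  -1140  -3734  -9256  -19338  -35972
-194  -938  -2594  -5522  -10082  -16634
-744  -1656  -2928  -4560  -6552
-912  -1272  -1632  -1992
-360  -360  -360
The fifth differences are constant at -360.
Work back: -912 + 360 = -552;  -744 + 552 = -192;  -194 + 192 = -2;  -8 + 2 = -6;  -13 + 6 = -7

-7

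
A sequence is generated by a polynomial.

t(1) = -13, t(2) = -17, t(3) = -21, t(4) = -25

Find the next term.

-29

First differences: -4, -4, -4
The first differences are constant (-4).
-25 − 4 = -29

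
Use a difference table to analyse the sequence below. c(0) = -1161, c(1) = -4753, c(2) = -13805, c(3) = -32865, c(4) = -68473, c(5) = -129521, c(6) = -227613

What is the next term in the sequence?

-377425

Δ: -3592, -9052, -19060, -35608, -61048, -98092
Δ²: -5460, -10008, -16548, -25440, -37044
Δ³: -4548, -6540, -8892, -11604
Δ⁴: -1992, -2352, -2712
Δ⁵: -360, -360
Constant fifth difference = -360, so extend:
-2712 − 360 = -3072;  -11604 − 3072 = -14676;  -37044 − 14676 = -51720;  -98092 − 51720 = -149812;  -227613 − 149812 = -377425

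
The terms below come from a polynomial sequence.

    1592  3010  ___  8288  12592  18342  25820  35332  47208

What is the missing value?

5172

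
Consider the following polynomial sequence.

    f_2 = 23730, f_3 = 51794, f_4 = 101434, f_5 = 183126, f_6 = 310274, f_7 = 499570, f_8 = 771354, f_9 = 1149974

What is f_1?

Δ: 28064  49640  81692  127148  189296  271784  378620
Δ²: 21576  32052  45456  62148  82488  106836
Δ³: 10476  13404  16692  20340  24348
Δ⁴: 2928  3288  3648  4008
Δ⁵: 360  360  360
The fifth differences are constant at 360.
Work back: 2928 − 360 = 2568;  10476 − 2568 = 7908;  21576 − 7908 = 13668;  28064 − 13668 = 14396;  23730 − 14396 = 9334

9334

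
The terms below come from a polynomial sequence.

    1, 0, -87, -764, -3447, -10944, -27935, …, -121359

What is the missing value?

-61452

Using the first 7 terms:
First differences: -1  -87  -677  -2683  -7497  -16991
Second differences: -86  -590  -2006  -4814  -9494
Third differences: -504  -1416  -2808  -4680
Fourth differences: -912  -1392  -1872
Fifth differences: -480  -480
Constant fifth difference = -480.
Extend forward: -1872 − 480 = -2352;  -4680 − 2352 = -7032;  -9494 − 7032 = -16526;  -16991 − 16526 = -33517;  -27935 − 33517 = -61452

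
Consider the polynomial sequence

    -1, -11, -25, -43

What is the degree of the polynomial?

-10, -14, -18
-4, -4
The second differences are constant, so the polynomial has degree 2.

2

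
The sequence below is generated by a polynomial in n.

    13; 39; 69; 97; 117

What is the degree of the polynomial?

3

First differences: 26, 30, 28, 20
Second differences: 4, -2, -8
Third differences: -6, -6
The third differences are constant, so the polynomial has degree 3.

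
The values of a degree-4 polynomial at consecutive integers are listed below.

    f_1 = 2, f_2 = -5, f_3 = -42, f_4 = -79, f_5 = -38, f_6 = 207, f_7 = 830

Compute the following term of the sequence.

Δ: -7, -37, -37, 41, 245, 623
Δ²: -30, 0, 78, 204, 378
Δ³: 30, 78, 126, 174
Δ⁴: 48, 48, 48
Fourth differences constant at 48.
174 + 48 = 222;  378 + 222 = 600;  623 + 600 = 1223;  830 + 1223 = 2053

2053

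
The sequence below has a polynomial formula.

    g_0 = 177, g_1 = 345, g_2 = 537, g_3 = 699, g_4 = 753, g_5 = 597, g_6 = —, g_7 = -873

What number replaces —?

Using the first 6 terms:
Δ: 168  192  162  54  -156
Δ²: 24  -30  -108  -210
Δ³: -54  -78  -102
Δ⁴: -24  -24
Constant fourth difference = -24.
Extend forward: -102 − 24 = -126;  -210 − 126 = -336;  -156 − 336 = -492;  597 − 492 = 105

105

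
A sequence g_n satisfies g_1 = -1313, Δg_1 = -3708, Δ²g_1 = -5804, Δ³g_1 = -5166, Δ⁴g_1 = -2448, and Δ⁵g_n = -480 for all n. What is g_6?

Build the table forward from the leading diagonal:
D5: -480, -480, -480, -480, -480, -480
D4: -2448, -2928, -3408, -3888, -4368, -4848
D3: -5166, -7614, -10542, -13950, -17838, -22206
D2: -5804, -10970, -18584, -29126, -43076, -60914
D1: -3708, -9512, -20482, -39066, -68192, -111268
g: -1313, -5021, -14533, -35015, -74081, -142273

-142273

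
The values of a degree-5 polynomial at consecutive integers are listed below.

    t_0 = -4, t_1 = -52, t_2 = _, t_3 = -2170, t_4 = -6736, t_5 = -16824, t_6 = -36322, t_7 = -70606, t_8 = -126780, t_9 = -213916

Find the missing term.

Using the last 7 terms:
D1: -4566, -10088, -19498, -34284, -56174, -87136
D2: -5522, -9410, -14786, -21890, -30962
D3: -3888, -5376, -7104, -9072
D4: -1488, -1728, -1968
D5: -240, -240
Constant fifth difference = -240.
Extend backward: -1488 + 240 = -1248;  -3888 + 1248 = -2640;  -5522 + 2640 = -2882;  -4566 + 2882 = -1684;  -2170 + 1684 = -486

-486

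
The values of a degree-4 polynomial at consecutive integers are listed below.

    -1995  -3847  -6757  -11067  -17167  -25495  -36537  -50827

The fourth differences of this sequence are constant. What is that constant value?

D1: -1852, -2910, -4310, -6100, -8328, -11042, -14290
D2: -1058, -1400, -1790, -2228, -2714, -3248
D3: -342, -390, -438, -486, -534
D4: -48, -48, -48, -48

-48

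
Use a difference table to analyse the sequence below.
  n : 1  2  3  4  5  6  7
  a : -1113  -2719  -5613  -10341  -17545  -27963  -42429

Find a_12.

-1606, -2894, -4728, -7204, -10418, -14466
-1288, -1834, -2476, -3214, -4048
-546, -642, -738, -834
-96, -96, -96
Fourth differences constant at -96.
-834 − 96 = -930;  -4048 − 930 = -4978;  -14466 − 4978 = -19444;  -42429 − 19444 = -61873
-930 − 96 = -1026;  -4978 − 1026 = -6004;  -19444 − 6004 = -25448;  -61873 − 25448 = -87321
-1026 − 96 = -1122;  -6004 − 1122 = -7126;  -25448 − 7126 = -32574;  -87321 − 32574 = -119895
-1122 − 96 = -1218;  -7126 − 1218 = -8344;  -32574 − 8344 = -40918;  -119895 − 40918 = -160813
-1218 − 96 = -1314;  -8344 − 1314 = -9658;  -40918 − 9658 = -50576;  -160813 − 50576 = -211389

-211389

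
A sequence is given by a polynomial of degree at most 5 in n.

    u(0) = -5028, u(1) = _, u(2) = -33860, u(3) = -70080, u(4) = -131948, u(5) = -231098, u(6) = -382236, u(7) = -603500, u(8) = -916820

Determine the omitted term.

-14366

Using the last 7 terms:
-36220  -61868  -99150  -151138  -221264  -313320
-25648  -37282  -51988  -70126  -92056
-11634  -14706  -18138  -21930
-3072  -3432  -3792
-360  -360
Constant fifth difference = -360.
Extend backward: -3072 + 360 = -2712;  -11634 + 2712 = -8922;  -25648 + 8922 = -16726;  -36220 + 16726 = -19494;  -33860 + 19494 = -14366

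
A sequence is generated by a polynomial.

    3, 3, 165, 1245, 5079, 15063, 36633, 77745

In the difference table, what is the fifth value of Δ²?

D1: 0, 162, 1080, 3834, 9984, 21570, 41112
D2: 162, 918, 2754, 6150, 11586, 19542
D3: 756, 1836, 3396, 5436, 7956
D4: 1080, 1560, 2040, 2520
D5: 480, 480, 480

11586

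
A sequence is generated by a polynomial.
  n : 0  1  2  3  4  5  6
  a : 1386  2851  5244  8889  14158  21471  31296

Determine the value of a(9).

D1: 1465, 2393, 3645, 5269, 7313, 9825
D2: 928, 1252, 1624, 2044, 2512
D3: 324, 372, 420, 468
D4: 48, 48, 48
Fourth differences constant at 48.
468 + 48 = 516;  2512 + 516 = 3028;  9825 + 3028 = 12853;  31296 + 12853 = 44149
516 + 48 = 564;  3028 + 564 = 3592;  12853 + 3592 = 16445;  44149 + 16445 = 60594
564 + 48 = 612;  3592 + 612 = 4204;  16445 + 4204 = 20649;  60594 + 20649 = 81243

81243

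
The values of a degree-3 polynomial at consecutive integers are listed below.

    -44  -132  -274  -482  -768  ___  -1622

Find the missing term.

-1144

Using the first 5 terms:
D1: -88, -142, -208, -286
D2: -54, -66, -78
D3: -12, -12
Constant third difference = -12.
Extend forward: -78 − 12 = -90;  -286 − 90 = -376;  -768 − 376 = -1144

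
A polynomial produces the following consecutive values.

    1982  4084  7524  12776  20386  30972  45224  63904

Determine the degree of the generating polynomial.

4

First differences: 2102, 3440, 5252, 7610, 10586, 14252, 18680
Second differences: 1338, 1812, 2358, 2976, 3666, 4428
Third differences: 474, 546, 618, 690, 762
Fourth differences: 72, 72, 72, 72
The fourth differences are constant, so the polynomial has degree 4.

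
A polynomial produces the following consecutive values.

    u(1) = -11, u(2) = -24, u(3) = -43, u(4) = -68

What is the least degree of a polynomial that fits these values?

2

First differences: -13, -19, -25
Second differences: -6, -6
The second differences are constant, so the polynomial has degree 2.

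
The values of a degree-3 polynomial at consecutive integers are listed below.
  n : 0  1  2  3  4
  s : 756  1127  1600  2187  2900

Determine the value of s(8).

371 , 473 , 587 , 713
102 , 114 , 126
12 , 12
Third differences constant at 12.
126 + 12 = 138;  713 + 138 = 851;  2900 + 851 = 3751
138 + 12 = 150;  851 + 150 = 1001;  3751 + 1001 = 4752
150 + 12 = 162;  1001 + 162 = 1163;  4752 + 1163 = 5915
162 + 12 = 174;  1163 + 174 = 1337;  5915 + 1337 = 7252

7252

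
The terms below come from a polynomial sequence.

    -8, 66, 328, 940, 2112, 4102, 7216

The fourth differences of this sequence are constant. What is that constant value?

D1: 74, 262, 612, 1172, 1990, 3114
D2: 188, 350, 560, 818, 1124
D3: 162, 210, 258, 306
D4: 48, 48, 48

48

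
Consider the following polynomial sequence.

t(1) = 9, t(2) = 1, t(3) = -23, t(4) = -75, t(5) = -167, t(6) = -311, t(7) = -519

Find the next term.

-803

-8 , -24 , -52 , -92 , -144 , -208
-16 , -28 , -40 , -52 , -64
-12 , -12 , -12 , -12
The third differences are constant (-12).
-64 − 12 = -76;  -208 − 76 = -284;  -519 − 284 = -803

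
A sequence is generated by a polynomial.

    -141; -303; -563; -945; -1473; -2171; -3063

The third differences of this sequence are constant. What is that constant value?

First differences: -162, -260, -382, -528, -698, -892
Second differences: -98, -122, -146, -170, -194
Third differences: -24, -24, -24, -24

-24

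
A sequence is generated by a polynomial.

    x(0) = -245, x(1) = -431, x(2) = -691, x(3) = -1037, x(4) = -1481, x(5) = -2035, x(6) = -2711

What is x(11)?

-8341

First differences: -186  -260  -346  -444  -554  -676
Second differences: -74  -86  -98  -110  -122
Third differences: -12  -12  -12  -12
Third differences constant at -12.
-122 − 12 = -134;  -676 − 134 = -810;  -2711 − 810 = -3521
-134 − 12 = -146;  -810 − 146 = -956;  -3521 − 956 = -4477
-146 − 12 = -158;  -956 − 158 = -1114;  -4477 − 1114 = -5591
-158 − 12 = -170;  -1114 − 170 = -1284;  -5591 − 1284 = -6875
-170 − 12 = -182;  -1284 − 182 = -1466;  -6875 − 1466 = -8341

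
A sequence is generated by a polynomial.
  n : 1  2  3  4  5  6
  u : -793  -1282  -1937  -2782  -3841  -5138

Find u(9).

-10697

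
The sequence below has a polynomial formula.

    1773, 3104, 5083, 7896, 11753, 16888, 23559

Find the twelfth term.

90664

1331, 1979, 2813, 3857, 5135, 6671
648, 834, 1044, 1278, 1536
186, 210, 234, 258
24, 24, 24
Constant fourth difference = 24, so extend:
258 + 24 = 282;  1536 + 282 = 1818;  6671 + 1818 = 8489;  23559 + 8489 = 32048
282 + 24 = 306;  1818 + 306 = 2124;  8489 + 2124 = 10613;  32048 + 10613 = 42661
306 + 24 = 330;  2124 + 330 = 2454;  10613 + 2454 = 13067;  42661 + 13067 = 55728
330 + 24 = 354;  2454 + 354 = 2808;  13067 + 2808 = 15875;  55728 + 15875 = 71603
354 + 24 = 378;  2808 + 378 = 3186;  15875 + 3186 = 19061;  71603 + 19061 = 90664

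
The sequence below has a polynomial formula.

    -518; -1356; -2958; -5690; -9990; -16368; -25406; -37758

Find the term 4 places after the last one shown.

-135906

-838 , -1602 , -2732 , -4300 , -6378 , -9038 , -12352
-764 , -1130 , -1568 , -2078 , -2660 , -3314
-366 , -438 , -510 , -582 , -654
-72 , -72 , -72 , -72
Constant fourth difference = -72, so extend:
-654 − 72 = -726;  -3314 − 726 = -4040;  -12352 − 4040 = -16392;  -37758 − 16392 = -54150
-726 − 72 = -798;  -4040 − 798 = -4838;  -16392 − 4838 = -21230;  -54150 − 21230 = -75380
-798 − 72 = -870;  -4838 − 870 = -5708;  -21230 − 5708 = -26938;  -75380 − 26938 = -102318
-870 − 72 = -942;  -5708 − 942 = -6650;  -26938 − 6650 = -33588;  -102318 − 33588 = -135906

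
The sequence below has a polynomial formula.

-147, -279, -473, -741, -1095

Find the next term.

-132, -194, -268, -354
-62, -74, -86
-12, -12
Third differences constant at -12.
-86 − 12 = -98;  -354 − 98 = -452;  -1095 − 452 = -1547

-1547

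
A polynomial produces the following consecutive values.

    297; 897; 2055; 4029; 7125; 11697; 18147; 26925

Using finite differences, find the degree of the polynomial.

D1: 600, 1158, 1974, 3096, 4572, 6450, 8778
D2: 558, 816, 1122, 1476, 1878, 2328
D3: 258, 306, 354, 402, 450
D4: 48, 48, 48, 48
The fourth differences are constant, so the polynomial has degree 4.

4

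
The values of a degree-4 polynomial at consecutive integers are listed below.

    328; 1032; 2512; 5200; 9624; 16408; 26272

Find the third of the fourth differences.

Δ: 704, 1480, 2688, 4424, 6784, 9864
Δ²: 776, 1208, 1736, 2360, 3080
Δ³: 432, 528, 624, 720
Δ⁴: 96, 96, 96

96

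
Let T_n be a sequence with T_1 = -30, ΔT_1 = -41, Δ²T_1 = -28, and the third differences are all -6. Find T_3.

Build the table forward from the leading diagonal:
Δ³: -6  -6  -6
Δ²: -28  -34  -40
Δ: -41  -69  -103
T: -30  -71  -140

-140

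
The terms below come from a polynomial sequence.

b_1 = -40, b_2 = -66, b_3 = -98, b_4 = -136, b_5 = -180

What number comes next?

-230

First differences: -26  -32  -38  -44
Second differences: -6  -6  -6
Second differences constant at -6.
-44 − 6 = -50;  -180 − 50 = -230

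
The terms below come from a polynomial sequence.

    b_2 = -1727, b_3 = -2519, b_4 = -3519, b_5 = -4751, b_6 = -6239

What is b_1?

Δ: -792  -1000  -1232  -1488
Δ²: -208  -232  -256
Δ³: -24  -24
The third differences are constant at -24.
Work back: -208 + 24 = -184;  -792 + 184 = -608;  -1727 + 608 = -1119

-1119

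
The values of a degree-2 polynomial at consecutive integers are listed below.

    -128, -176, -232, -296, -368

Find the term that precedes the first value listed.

-88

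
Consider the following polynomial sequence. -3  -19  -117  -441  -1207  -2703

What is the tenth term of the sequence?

-24267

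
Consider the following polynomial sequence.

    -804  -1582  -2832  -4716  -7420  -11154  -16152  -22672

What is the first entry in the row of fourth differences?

D1: -778, -1250, -1884, -2704, -3734, -4998, -6520
D2: -472, -634, -820, -1030, -1264, -1522
D3: -162, -186, -210, -234, -258
D4: -24, -24, -24, -24

-24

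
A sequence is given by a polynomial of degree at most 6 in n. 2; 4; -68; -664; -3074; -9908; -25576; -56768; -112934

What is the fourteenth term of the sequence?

D1: 2  -72  -596  -2410  -6834  -15668  -31192  -56166
D2: -74  -524  -1814  -4424  -8834  -15524  -24974
D3: -450  -1290  -2610  -4410  -6690  -9450
D4: -840  -1320  -1800  -2280  -2760
D5: -480  -480  -480  -480
The fifth differences are constant (-480).
-2760 − 480 = -3240;  -9450 − 3240 = -12690;  -24974 − 12690 = -37664;  -56166 − 37664 = -93830;  -112934 − 93830 = -206764
-3240 − 480 = -3720;  -12690 − 3720 = -16410;  -37664 − 16410 = -54074;  -93830 − 54074 = -147904;  -206764 − 147904 = -354668
-3720 − 480 = -4200;  -16410 − 4200 = -20610;  -54074 − 20610 = -74684;  -147904 − 74684 = -222588;  -354668 − 222588 = -577256
-4200 − 480 = -4680;  -20610 − 4680 = -25290;  -74684 − 25290 = -99974;  -222588 − 99974 = -322562;  -577256 − 322562 = -899818
-4680 − 480 = -5160;  -25290 − 5160 = -30450;  -99974 − 30450 = -130424;  -322562 − 130424 = -452986;  -899818 − 452986 = -1352804

-1352804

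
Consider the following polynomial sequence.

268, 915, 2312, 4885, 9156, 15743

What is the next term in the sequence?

25360

647, 1397, 2573, 4271, 6587
750, 1176, 1698, 2316
426, 522, 618
96, 96
The fourth differences are constant (96).
618 + 96 = 714;  2316 + 714 = 3030;  6587 + 3030 = 9617;  15743 + 9617 = 25360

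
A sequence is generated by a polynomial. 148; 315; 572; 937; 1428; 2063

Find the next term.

167, 257, 365, 491, 635
90, 108, 126, 144
18, 18, 18
Third differences constant at 18.
144 + 18 = 162;  635 + 162 = 797;  2063 + 797 = 2860

2860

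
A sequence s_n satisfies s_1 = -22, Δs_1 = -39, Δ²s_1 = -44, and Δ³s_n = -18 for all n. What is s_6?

-837

Build the table forward from the leading diagonal:
Third differences: -18, -18, -18, -18, -18, -18
Second differences: -44, -62, -80, -98, -116, -134
First differences: -39, -83, -145, -225, -323, -439
s: -22, -61, -144, -289, -514, -837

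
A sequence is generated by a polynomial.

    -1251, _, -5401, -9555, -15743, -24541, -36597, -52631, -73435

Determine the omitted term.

Using the last 7 terms:
-4154, -6188, -8798, -12056, -16034, -20804
-2034, -2610, -3258, -3978, -4770
-576, -648, -720, -792
-72, -72, -72
Constant fourth difference = -72.
Extend backward: -576 + 72 = -504;  -2034 + 504 = -1530;  -4154 + 1530 = -2624;  -5401 + 2624 = -2777

-2777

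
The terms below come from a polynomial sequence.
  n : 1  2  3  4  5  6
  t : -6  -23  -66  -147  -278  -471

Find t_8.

D1: -17  -43  -81  -131  -193
D2: -26  -38  -50  -62
D3: -12  -12  -12
Constant third difference = -12, so extend:
-62 − 12 = -74;  -193 − 74 = -267;  -471 − 267 = -738
-74 − 12 = -86;  -267 − 86 = -353;  -738 − 353 = -1091

-1091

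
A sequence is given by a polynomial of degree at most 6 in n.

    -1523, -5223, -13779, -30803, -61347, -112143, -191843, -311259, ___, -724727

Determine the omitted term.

-483603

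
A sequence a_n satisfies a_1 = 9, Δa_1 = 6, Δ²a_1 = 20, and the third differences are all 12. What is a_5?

Build the table forward from the leading diagonal:
D3: 12, 12, 12, 12, 12
D2: 20, 32, 44, 56, 68
D1: 6, 26, 58, 102, 158
a: 9, 15, 41, 99, 201

201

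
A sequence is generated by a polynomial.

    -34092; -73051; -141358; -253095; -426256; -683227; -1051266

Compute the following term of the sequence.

-38959, -68307, -111737, -173161, -256971, -368039
-29348, -43430, -61424, -83810, -111068
-14082, -17994, -22386, -27258
-3912, -4392, -4872
-480, -480
Fifth differences constant at -480.
-4872 − 480 = -5352;  -27258 − 5352 = -32610;  -111068 − 32610 = -143678;  -368039 − 143678 = -511717;  -1051266 − 511717 = -1562983

-1562983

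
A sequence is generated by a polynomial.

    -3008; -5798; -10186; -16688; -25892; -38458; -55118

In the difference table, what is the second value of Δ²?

-2114

First differences: -2790, -4388, -6502, -9204, -12566, -16660
Second differences: -1598, -2114, -2702, -3362, -4094
Third differences: -516, -588, -660, -732
Fourth differences: -72, -72, -72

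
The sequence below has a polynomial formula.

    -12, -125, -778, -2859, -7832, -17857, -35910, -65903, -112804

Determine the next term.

-182757

D1: -113, -653, -2081, -4973, -10025, -18053, -29993, -46901
D2: -540, -1428, -2892, -5052, -8028, -11940, -16908
D3: -888, -1464, -2160, -2976, -3912, -4968
D4: -576, -696, -816, -936, -1056
D5: -120, -120, -120, -120
Constant fifth difference = -120, so extend:
-1056 − 120 = -1176;  -4968 − 1176 = -6144;  -16908 − 6144 = -23052;  -46901 − 23052 = -69953;  -112804 − 69953 = -182757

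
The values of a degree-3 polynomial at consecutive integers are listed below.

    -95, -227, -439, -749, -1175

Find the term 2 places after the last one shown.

Δ: -132, -212, -310, -426
Δ²: -80, -98, -116
Δ³: -18, -18
The third differences are constant (-18).
-116 − 18 = -134;  -426 − 134 = -560;  -1175 − 560 = -1735
-134 − 18 = -152;  -560 − 152 = -712;  -1735 − 712 = -2447

-2447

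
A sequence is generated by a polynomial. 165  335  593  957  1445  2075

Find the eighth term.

First differences: 170, 258, 364, 488, 630
Second differences: 88, 106, 124, 142
Third differences: 18, 18, 18
Third differences constant at 18.
142 + 18 = 160;  630 + 160 = 790;  2075 + 790 = 2865
160 + 18 = 178;  790 + 178 = 968;  2865 + 968 = 3833

3833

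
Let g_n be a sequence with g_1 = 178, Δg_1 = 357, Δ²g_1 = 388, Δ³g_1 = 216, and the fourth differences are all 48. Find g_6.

Build the table forward from the leading diagonal:
Δ⁴: 48  48  48  48  48  48
Δ³: 216  264  312  360  408  456
Δ²: 388  604  868  1180  1540  1948
Δ: 357  745  1349  2217  3397  4937
g: 178  535  1280  2629  4846  8243

8243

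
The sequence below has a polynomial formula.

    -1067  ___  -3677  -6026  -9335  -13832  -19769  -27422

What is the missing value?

Using the last 6 terms:
Δ: -2349, -3309, -4497, -5937, -7653
Δ²: -960, -1188, -1440, -1716
Δ³: -228, -252, -276
Δ⁴: -24, -24
Constant fourth difference = -24.
Extend backward: -228 + 24 = -204;  -960 + 204 = -756;  -2349 + 756 = -1593;  -3677 + 1593 = -2084

-2084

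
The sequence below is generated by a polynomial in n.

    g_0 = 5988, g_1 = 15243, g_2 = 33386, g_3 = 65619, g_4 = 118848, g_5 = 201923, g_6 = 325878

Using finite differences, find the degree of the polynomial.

5

First differences: 9255, 18143, 32233, 53229, 83075, 123955
Second differences: 8888, 14090, 20996, 29846, 40880
Third differences: 5202, 6906, 8850, 11034
Fourth differences: 1704, 1944, 2184
Fifth differences: 240, 240
The fifth differences are constant, so the polynomial has degree 5.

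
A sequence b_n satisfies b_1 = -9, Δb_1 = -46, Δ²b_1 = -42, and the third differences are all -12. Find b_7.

Build the table forward from the leading diagonal:
D3: -12, -12, -12, -12, -12, -12, -12
D2: -42, -54, -66, -78, -90, -102, -114
D1: -46, -88, -142, -208, -286, -376, -478
b: -9, -55, -143, -285, -493, -779, -1155

-1155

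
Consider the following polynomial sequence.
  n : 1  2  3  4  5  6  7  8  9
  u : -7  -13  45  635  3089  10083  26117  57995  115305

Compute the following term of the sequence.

D1: -6  58  590  2454  6994  16034  31878  57310
D2: 64  532  1864  4540  9040  15844  25432
D3: 468  1332  2676  4500  6804  9588
D4: 864  1344  1824  2304  2784
D5: 480  480  480  480
Fifth differences constant at 480.
2784 + 480 = 3264;  9588 + 3264 = 12852;  25432 + 12852 = 38284;  57310 + 38284 = 95594;  115305 + 95594 = 210899

210899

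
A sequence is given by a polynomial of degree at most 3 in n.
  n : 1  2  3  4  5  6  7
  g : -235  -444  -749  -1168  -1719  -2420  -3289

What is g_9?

-5603

D1: -209, -305, -419, -551, -701, -869
D2: -96, -114, -132, -150, -168
D3: -18, -18, -18, -18
Constant third difference = -18, so extend:
-168 − 18 = -186;  -869 − 186 = -1055;  -3289 − 1055 = -4344
-186 − 18 = -204;  -1055 − 204 = -1259;  -4344 − 1259 = -5603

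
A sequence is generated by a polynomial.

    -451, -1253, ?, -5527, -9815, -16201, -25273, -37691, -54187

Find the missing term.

-2821

Using the last 6 terms:
D1: -4288  -6386  -9072  -12418  -16496
D2: -2098  -2686  -3346  -4078
D3: -588  -660  -732
D4: -72  -72
Constant fourth difference = -72.
Extend backward: -588 + 72 = -516;  -2098 + 516 = -1582;  -4288 + 1582 = -2706;  -5527 + 2706 = -2821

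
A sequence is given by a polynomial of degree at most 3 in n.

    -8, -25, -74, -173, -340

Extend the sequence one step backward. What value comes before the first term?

-5

Δ: -17  -49  -99  -167
Δ²: -32  -50  -68
Δ³: -18  -18
The third differences are constant at -18.
Work back: -32 + 18 = -14;  -17 + 14 = -3;  -8 + 3 = -5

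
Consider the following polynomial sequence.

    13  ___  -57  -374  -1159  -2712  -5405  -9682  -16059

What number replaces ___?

Using the last 7 terms:
D1: -317, -785, -1553, -2693, -4277, -6377
D2: -468, -768, -1140, -1584, -2100
D3: -300, -372, -444, -516
D4: -72, -72, -72
Constant fourth difference = -72.
Extend backward: -300 + 72 = -228;  -468 + 228 = -240;  -317 + 240 = -77;  -57 + 77 = 20

20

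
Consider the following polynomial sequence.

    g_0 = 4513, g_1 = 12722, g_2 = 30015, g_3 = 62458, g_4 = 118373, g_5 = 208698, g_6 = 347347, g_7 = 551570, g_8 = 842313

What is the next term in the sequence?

1244578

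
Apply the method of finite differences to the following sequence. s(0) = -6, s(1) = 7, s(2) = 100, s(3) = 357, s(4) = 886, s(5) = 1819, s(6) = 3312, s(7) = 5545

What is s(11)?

26317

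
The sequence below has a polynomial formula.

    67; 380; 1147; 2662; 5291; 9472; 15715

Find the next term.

Δ: 313  767  1515  2629  4181  6243
Δ²: 454  748  1114  1552  2062
Δ³: 294  366  438  510
Δ⁴: 72  72  72
Fourth differences constant at 72.
510 + 72 = 582;  2062 + 582 = 2644;  6243 + 2644 = 8887;  15715 + 8887 = 24602

24602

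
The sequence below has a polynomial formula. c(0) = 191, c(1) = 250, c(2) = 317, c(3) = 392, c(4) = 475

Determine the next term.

59 , 67 , 75 , 83
8 , 8 , 8
Second differences constant at 8.
83 + 8 = 91;  475 + 91 = 566

566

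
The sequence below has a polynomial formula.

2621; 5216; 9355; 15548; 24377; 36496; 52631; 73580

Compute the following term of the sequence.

Δ: 2595, 4139, 6193, 8829, 12119, 16135, 20949
Δ²: 1544, 2054, 2636, 3290, 4016, 4814
Δ³: 510, 582, 654, 726, 798
Δ⁴: 72, 72, 72, 72
The fourth differences are constant (72).
798 + 72 = 870;  4814 + 870 = 5684;  20949 + 5684 = 26633;  73580 + 26633 = 100213

100213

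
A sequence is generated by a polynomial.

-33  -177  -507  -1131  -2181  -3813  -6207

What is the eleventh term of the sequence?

First differences: -144, -330, -624, -1050, -1632, -2394
Second differences: -186, -294, -426, -582, -762
Third differences: -108, -132, -156, -180
Fourth differences: -24, -24, -24
Constant fourth difference = -24, so extend:
-180 − 24 = -204;  -762 − 204 = -966;  -2394 − 966 = -3360;  -6207 − 3360 = -9567
-204 − 24 = -228;  -966 − 228 = -1194;  -3360 − 1194 = -4554;  -9567 − 4554 = -14121
-228 − 24 = -252;  -1194 − 252 = -1446;  -4554 − 1446 = -6000;  -14121 − 6000 = -20121
-252 − 24 = -276;  -1446 − 276 = -1722;  -6000 − 1722 = -7722;  -20121 − 7722 = -27843

-27843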